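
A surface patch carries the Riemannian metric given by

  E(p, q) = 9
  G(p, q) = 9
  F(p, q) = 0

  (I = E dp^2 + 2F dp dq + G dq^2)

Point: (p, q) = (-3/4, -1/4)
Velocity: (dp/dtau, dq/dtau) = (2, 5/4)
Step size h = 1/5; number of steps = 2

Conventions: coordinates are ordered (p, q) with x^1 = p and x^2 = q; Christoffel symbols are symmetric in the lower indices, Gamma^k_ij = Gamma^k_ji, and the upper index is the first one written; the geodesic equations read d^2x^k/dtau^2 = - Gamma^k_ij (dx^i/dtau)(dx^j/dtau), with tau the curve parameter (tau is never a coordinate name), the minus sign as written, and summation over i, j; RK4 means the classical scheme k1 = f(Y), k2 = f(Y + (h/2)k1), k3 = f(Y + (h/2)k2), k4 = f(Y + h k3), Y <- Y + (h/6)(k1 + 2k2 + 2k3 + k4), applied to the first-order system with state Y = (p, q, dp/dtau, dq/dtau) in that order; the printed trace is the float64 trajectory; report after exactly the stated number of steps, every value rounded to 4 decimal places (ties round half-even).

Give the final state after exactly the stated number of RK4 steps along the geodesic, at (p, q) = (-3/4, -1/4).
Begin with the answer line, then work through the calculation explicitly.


Answer: p = 0.0500, q = 0.2500, dp/dtau = 2.0000, dq/dtau = 1.2500

f(Y) = (dp/dtau, dq/dtau, -Gamma^p_ij Y'^i Y'^j, -Gamma^q_ij Y'^i Y'^j) with the Gammas evaluated at the stage position; h = 0.200000; intermediate values shown to 6 dp
step 0: p = -0.7500, q = -0.2500, dp/dtau = 2.0000, dq/dtau = 1.2500
step 1:
  k1: at (p, q) = (-0.750000, -0.250000), (dp/dtau, dq/dtau) = (2.000000, 1.250000); Gamma_ppp = 0.000000, Gamma_ppq = 0.000000, Gamma_pqq = 0.000000, Gamma_qpp = 0.000000, Gamma_qpq = 0.000000, Gamma_qqq = 0.000000; k1 = (2.000000, 1.250000, 0.000000, 0.000000)
  k2: at (p, q) = (-0.550000, -0.125000), (dp/dtau, dq/dtau) = (2.000000, 1.250000); Gamma_ppp = 0.000000, Gamma_ppq = 0.000000, Gamma_pqq = 0.000000, Gamma_qpp = 0.000000, Gamma_qpq = 0.000000, Gamma_qqq = 0.000000; k2 = (2.000000, 1.250000, 0.000000, 0.000000)
  k3: at (p, q) = (-0.550000, -0.125000), (dp/dtau, dq/dtau) = (2.000000, 1.250000); Gamma_ppp = 0.000000, Gamma_ppq = 0.000000, Gamma_pqq = 0.000000, Gamma_qpp = 0.000000, Gamma_qpq = 0.000000, Gamma_qqq = 0.000000; k3 = (2.000000, 1.250000, 0.000000, 0.000000)
  k4: at (p, q) = (-0.350000, 0.000000), (dp/dtau, dq/dtau) = (2.000000, 1.250000); Gamma_ppp = 0.000000, Gamma_ppq = 0.000000, Gamma_pqq = 0.000000, Gamma_qpp = 0.000000, Gamma_qpq = 0.000000, Gamma_qqq = 0.000000; k4 = (2.000000, 1.250000, 0.000000, 0.000000)
  Y <- Y + (h/6)(k1 + 2k2 + 2k3 + k4): p = -0.3500, q = 0.0000, dp/dtau = 2.0000, dq/dtau = 1.2500
step 2:
  k1: at (p, q) = (-0.350000, 0.000000), (dp/dtau, dq/dtau) = (2.000000, 1.250000); Gamma_ppp = 0.000000, Gamma_ppq = 0.000000, Gamma_pqq = 0.000000, Gamma_qpp = 0.000000, Gamma_qpq = 0.000000, Gamma_qqq = 0.000000; k1 = (2.000000, 1.250000, 0.000000, 0.000000)
  k2: at (p, q) = (-0.150000, 0.125000), (dp/dtau, dq/dtau) = (2.000000, 1.250000); Gamma_ppp = 0.000000, Gamma_ppq = 0.000000, Gamma_pqq = 0.000000, Gamma_qpp = 0.000000, Gamma_qpq = 0.000000, Gamma_qqq = 0.000000; k2 = (2.000000, 1.250000, 0.000000, 0.000000)
  k3: at (p, q) = (-0.150000, 0.125000), (dp/dtau, dq/dtau) = (2.000000, 1.250000); Gamma_ppp = 0.000000, Gamma_ppq = 0.000000, Gamma_pqq = 0.000000, Gamma_qpp = 0.000000, Gamma_qpq = 0.000000, Gamma_qqq = 0.000000; k3 = (2.000000, 1.250000, 0.000000, 0.000000)
  k4: at (p, q) = (0.050000, 0.250000), (dp/dtau, dq/dtau) = (2.000000, 1.250000); Gamma_ppp = 0.000000, Gamma_ppq = 0.000000, Gamma_pqq = 0.000000, Gamma_qpp = 0.000000, Gamma_qpq = 0.000000, Gamma_qqq = 0.000000; k4 = (2.000000, 1.250000, 0.000000, 0.000000)
  Y <- Y + (h/6)(k1 + 2k2 + 2k3 + k4): p = 0.0500, q = 0.2500, dp/dtau = 2.0000, dq/dtau = 1.2500


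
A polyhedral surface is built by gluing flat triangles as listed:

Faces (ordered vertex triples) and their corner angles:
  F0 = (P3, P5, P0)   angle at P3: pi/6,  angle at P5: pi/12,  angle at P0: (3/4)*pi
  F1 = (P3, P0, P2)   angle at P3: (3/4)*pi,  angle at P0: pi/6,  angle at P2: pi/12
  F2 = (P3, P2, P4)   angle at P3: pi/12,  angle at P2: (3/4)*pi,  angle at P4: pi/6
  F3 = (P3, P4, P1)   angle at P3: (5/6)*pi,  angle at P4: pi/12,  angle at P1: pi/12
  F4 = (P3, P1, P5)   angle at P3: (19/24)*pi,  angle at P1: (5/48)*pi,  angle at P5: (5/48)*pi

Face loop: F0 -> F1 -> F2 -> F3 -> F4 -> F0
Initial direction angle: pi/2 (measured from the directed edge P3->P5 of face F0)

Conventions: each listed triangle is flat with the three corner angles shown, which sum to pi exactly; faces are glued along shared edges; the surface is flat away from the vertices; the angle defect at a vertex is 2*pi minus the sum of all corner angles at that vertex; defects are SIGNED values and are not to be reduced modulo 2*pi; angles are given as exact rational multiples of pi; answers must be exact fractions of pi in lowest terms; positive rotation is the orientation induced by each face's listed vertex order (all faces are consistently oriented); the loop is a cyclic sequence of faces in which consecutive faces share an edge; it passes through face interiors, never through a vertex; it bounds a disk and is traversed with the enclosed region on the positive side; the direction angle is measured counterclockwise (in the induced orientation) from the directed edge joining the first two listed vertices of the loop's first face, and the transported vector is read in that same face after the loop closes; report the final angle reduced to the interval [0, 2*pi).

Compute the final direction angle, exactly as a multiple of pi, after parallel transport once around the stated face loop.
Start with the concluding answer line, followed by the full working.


Answer: final direction angle = (15/8)*pi

enclosed vertex P3: corner angles sum to (21/8)*pi, defect = 2*pi - (21/8)*pi = (-5/8)*pi
holonomy = initial angle + sum of enclosed defects (mod 2*pi), positive in the induced orientation
final angle = pi/2 - (5/8)*pi = (15/8)*pi (mod 2*pi)


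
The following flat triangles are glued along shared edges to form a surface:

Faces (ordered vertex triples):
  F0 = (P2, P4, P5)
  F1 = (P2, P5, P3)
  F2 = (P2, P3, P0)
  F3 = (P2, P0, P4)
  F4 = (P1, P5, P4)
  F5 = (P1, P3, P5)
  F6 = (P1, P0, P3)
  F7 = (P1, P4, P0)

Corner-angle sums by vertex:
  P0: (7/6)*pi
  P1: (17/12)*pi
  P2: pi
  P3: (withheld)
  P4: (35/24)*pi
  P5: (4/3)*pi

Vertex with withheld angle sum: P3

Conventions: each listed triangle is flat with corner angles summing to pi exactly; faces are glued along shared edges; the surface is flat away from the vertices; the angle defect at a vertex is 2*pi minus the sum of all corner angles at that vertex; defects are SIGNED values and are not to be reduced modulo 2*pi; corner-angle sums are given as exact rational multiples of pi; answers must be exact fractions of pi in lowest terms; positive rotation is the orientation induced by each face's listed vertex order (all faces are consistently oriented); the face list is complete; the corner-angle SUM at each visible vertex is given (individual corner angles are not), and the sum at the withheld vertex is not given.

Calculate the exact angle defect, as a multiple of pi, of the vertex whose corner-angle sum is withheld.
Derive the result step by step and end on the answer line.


V = 6, E = 12, F = 8; chi = V - E + F = 2
Gauss-Bonnet: total defect = 2*pi*chi = 4*pi; visible defects sum to (29/8)*pi

Answer: defect(P3) = (3/8)*pi


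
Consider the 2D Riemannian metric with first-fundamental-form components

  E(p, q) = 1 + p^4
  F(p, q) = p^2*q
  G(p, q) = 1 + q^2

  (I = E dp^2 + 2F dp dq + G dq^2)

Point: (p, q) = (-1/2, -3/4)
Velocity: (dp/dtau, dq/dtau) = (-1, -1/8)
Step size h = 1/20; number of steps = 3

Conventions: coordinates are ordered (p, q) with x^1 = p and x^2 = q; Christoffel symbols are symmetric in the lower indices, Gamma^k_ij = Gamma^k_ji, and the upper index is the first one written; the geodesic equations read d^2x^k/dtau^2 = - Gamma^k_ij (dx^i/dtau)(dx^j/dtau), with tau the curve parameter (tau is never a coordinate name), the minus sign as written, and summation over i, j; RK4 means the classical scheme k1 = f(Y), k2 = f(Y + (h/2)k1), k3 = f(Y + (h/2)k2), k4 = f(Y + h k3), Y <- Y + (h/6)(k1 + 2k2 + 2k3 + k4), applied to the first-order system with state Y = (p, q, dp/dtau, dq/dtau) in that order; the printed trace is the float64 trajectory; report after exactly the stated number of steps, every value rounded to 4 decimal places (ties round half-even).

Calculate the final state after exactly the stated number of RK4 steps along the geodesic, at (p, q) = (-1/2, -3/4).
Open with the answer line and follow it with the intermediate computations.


Answer: p = -0.6478, q = -0.7741, dp/dtau = -0.9679, dq/dtau = -0.1984

f(Y) = (dp/dtau, dq/dtau, -Gamma^p_ij Y'^i Y'^j, -Gamma^q_ij Y'^i Y'^j) with the Gammas evaluated at the stage position; h = 0.050000; intermediate values shown to 6 dp
step 0: p = -0.5000, q = -0.7500, dp/dtau = -1.0000, dq/dtau = -0.1250
step 1:
  k1: at (p, q) = (-0.500000, -0.750000), (dp/dtau, dq/dtau) = (-1.000000, -0.125000); Gamma_ppp = -0.153846, Gamma_ppq = 0.000000, Gamma_pqq = 0.153846, Gamma_qpp = 0.461538, Gamma_qpq = 0.000000, Gamma_qqq = -0.461538; k1 = (-1.000000, -0.125000, 0.151442, -0.454327)
  k2: at (p, q) = (-0.525000, -0.753125), (dp/dtau, dq/dtau) = (-0.996214, -0.136358); Gamma_ppp = -0.176127, Gamma_ppq = 0.000000, Gamma_pqq = 0.167740, Gamma_qpp = 0.481255, Gamma_qpq = 0.000000, Gamma_qqq = -0.458338; k2 = (-0.996214, -0.136358, 0.171677, -0.469095)
  k3: at (p, q) = (-0.524905, -0.753409), (dp/dtau, dq/dtau) = (-0.995708, -0.136727); Gamma_ppp = -0.175992, Gamma_ppq = 0.000000, Gamma_pqq = 0.167642, Gamma_qpp = 0.481240, Gamma_qpq = 0.000000, Gamma_qqq = -0.458406; k3 = (-0.995708, -0.136727, 0.171351, -0.468548)
  k4: at (p, q) = (-0.549785, -0.756836), (dp/dtau, dq/dtau) = (-0.991432, -0.148427); Gamma_ppp = -0.199716, Gamma_ppq = 0.000000, Gamma_pqq = 0.181631, Gamma_qpp = 0.500068, Gamma_qpq = 0.000000, Gamma_qqq = -0.454785; k4 = (-0.991432, -0.148427, 0.192307, -0.481517)
  Y <- Y + (h/6)(k1 + 2k2 + 2k3 + k4): p = -0.5498, q = -0.7568, dp/dtau = -0.9914, dq/dtau = -0.1484
step 2:
  k1: at (p, q) = (-0.549794, -0.756830), (dp/dtau, dq/dtau) = (-0.991418, -0.148426); Gamma_ppp = -0.199726, Gamma_ppq = 0.000000, Gamma_pqq = 0.181637, Gamma_qpp = 0.500073, Gamma_qpq = 0.000000, Gamma_qqq = -0.454782; k1 = (-0.991418, -0.148426, 0.192311, -0.481507)
  k2: at (p, q) = (-0.574579, -0.760541), (dp/dtau, dq/dtau) = (-0.986611, -0.160464); Gamma_ppp = -0.224832, Gamma_ppq = 0.000000, Gamma_pqq = 0.195649, Gamma_qpp = 0.517941, Gamma_qpq = 0.000000, Gamma_qqq = -0.450713; k2 = (-0.986611, -0.160464, 0.213814, -0.492559)
  k3: at (p, q) = (-0.574459, -0.760842), (dp/dtau, dq/dtau) = (-0.986073, -0.160740); Gamma_ppp = -0.224642, Gamma_ppq = 0.000000, Gamma_pqq = 0.195525, Gamma_qpp = 0.517925, Gamma_qpq = 0.000000, Gamma_qqq = -0.450794; k3 = (-0.986073, -0.160740, 0.213377, -0.491952)
  k4: at (p, q) = (-0.599098, -0.764867), (dp/dtau, dq/dtau) = (-0.980749, -0.173024); Gamma_ppp = -0.250929, Gamma_ppq = 0.000000, Gamma_pqq = 0.209423, Gamma_qpp = 0.534740, Gamma_qpq = 0.000000, Gamma_qqq = -0.446288; k4 = (-0.980749, -0.173024, 0.235092, -0.500989)
  Y <- Y + (h/6)(k1 + 2k2 + 2k3 + k4): p = -0.5991, q = -0.7649, dp/dtau = -0.9807, dq/dtau = -0.1730
step 3:
  k1: at (p, q) = (-0.599107, -0.764862), (dp/dtau, dq/dtau) = (-0.980737, -0.173022); Gamma_ppp = -0.250941, Gamma_ppq = 0.000000, Gamma_pqq = 0.209429, Gamma_qpp = 0.534744, Gamma_qpq = 0.000000, Gamma_qqq = -0.446285; k1 = (-0.980737, -0.173022, 0.235096, -0.500981)
  k2: at (p, q) = (-0.623625, -0.769188), (dp/dtau, dq/dtau) = (-0.974859, -0.185547); Gamma_ppp = -0.278310, Gamma_ppq = 0.000000, Gamma_pqq = 0.223139, Gamma_qpp = 0.550445, Gamma_qpq = 0.000000, Gamma_qqq = -0.441326; k2 = (-0.974859, -0.185547, 0.256810, -0.507922)
  k3: at (p, q) = (-0.623478, -0.769501), (dp/dtau, dq/dtau) = (-0.974317, -0.185720); Gamma_ppp = -0.278059, Gamma_ppq = 0.000000, Gamma_pqq = 0.222990, Gamma_qpp = 0.550432, Gamma_qpq = 0.000000, Gamma_qqq = -0.441420; k3 = (-0.974317, -0.185720, 0.256268, -0.507295)
  k4: at (p, q) = (-0.647823, -0.774148), (dp/dtau, dq/dtau) = (-0.967923, -0.198387); Gamma_ppp = -0.306263, Gamma_ppq = 0.000000, Gamma_pqq = 0.236379, Gamma_qpp = 0.564945, Gamma_qpq = 0.000000, Gamma_qqq = -0.436034; k4 = (-0.967923, -0.198387, 0.277627, -0.512122)
  Y <- Y + (h/6)(k1 + 2k2 + 2k3 + k4): p = -0.6478, q = -0.7741, dp/dtau = -0.9679, dq/dtau = -0.1984


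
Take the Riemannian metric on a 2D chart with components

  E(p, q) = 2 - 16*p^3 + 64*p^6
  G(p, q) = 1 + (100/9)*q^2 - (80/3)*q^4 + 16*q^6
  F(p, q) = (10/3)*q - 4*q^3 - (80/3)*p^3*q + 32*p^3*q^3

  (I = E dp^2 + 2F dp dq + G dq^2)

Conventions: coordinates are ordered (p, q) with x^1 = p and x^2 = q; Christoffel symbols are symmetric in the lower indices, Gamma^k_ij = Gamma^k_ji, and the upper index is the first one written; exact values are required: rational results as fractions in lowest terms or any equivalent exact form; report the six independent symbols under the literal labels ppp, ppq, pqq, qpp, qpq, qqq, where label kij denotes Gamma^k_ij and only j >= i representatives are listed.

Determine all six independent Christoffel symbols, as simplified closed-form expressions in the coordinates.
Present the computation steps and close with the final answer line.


E = 2 - 16*p^3 + 64*p^6; F = (10/3)*q - 4*q^3 - (80/3)*p^3*q + 32*p^3*q^3; G = 1 + (100/9)*q^2 - (80/3)*q^4 + 16*q^6
Gamma^k_ij = (1/2) g^{kl} (d_i g_jl + d_j g_il - d_l g_ij), with g^inv = (1/(EG-F^2)) [[G, -F], [-F, E]]
first partials: E_p = -48*p^2 + 384*p^5, E_q = 0, F_p = -80*p^2*q + 96*p^2*q^3, F_q = 10/3 - 12*q^2 - (80/3)*p^3 + 96*p^3*q^2, G_p = 0, G_q = (200/9)*q - (320/3)*q^3 + 96*q^5
D = EG - F^2 = 2 + (100/9)*q^2 - 16*p^3 - (80/3)*q^4 + 16*q^6 + 64*p^6
expanded: Gamma^p_pp = (G E_p - 2F F_p + F E_q)/(2D), Gamma^p_pq = (G E_q - F G_p)/(2D), Gamma^p_qq = (2G F_q - G G_p - F G_q)/(2D), Gamma^q_pp = (2E F_p - E E_q - F E_p)/(2D), Gamma^q_pq = (E G_p - F E_q)/(2D), Gamma^q_qq = (E G_q - 2F F_q + F G_p)/(2D); substitute and cancel common factors

Answer: Gamma_ppp = (864*p^5 - 108*p^2)/(288*p^6 - 72*p^3 + 72*q^6 - 120*q^4 + 50*q^2 + 9), Gamma_ppq = 0, Gamma_pqq = (432*p^3*q^2 - 120*p^3 - 54*q^2 + 15)/(288*p^6 - 72*p^3 + 72*q^6 - 120*q^4 + 50*q^2 + 9), Gamma_qpp = (432*p^2*q^3 - 360*p^2*q)/(288*p^6 - 72*p^3 + 72*q^6 - 120*q^4 + 50*q^2 + 9), Gamma_qpq = 0, Gamma_qqq = (216*q^5 - 240*q^3 + 50*q)/(288*p^6 - 72*p^3 + 72*q^6 - 120*q^4 + 50*q^2 + 9)


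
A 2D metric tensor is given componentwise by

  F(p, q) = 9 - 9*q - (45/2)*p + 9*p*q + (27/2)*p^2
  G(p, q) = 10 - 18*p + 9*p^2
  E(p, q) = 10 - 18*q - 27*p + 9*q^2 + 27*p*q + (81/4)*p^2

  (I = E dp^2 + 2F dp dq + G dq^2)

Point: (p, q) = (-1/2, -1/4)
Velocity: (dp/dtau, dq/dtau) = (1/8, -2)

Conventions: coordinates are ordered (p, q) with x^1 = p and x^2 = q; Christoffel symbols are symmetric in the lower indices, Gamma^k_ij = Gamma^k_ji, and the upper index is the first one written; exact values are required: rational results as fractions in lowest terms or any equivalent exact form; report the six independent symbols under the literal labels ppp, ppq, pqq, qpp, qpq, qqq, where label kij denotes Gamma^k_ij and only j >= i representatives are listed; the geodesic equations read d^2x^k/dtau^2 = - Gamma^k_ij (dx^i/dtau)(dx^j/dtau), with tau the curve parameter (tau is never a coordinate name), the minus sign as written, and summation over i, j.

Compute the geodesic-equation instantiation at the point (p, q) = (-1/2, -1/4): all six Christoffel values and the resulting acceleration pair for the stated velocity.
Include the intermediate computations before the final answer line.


E = 37, F = 27, G = 85/4 at the point
E_p = -54, E_q = -36, F_p = -153/4, F_q = -27/2, G_p = -27, G_q = 0
EG - F^2 = 229/4;  g^inv = (4/229) * [[85/4, -27], [-27, 37]]
first-kind symbols [ij,l] = (1/2)(d_i g_jl + d_j g_il - d_l g_ij): [pp,p] = E_p/2 = -27, [pp,q] = F_p - E_q/2 = -81/4, [pq,p] = E_q/2 = -18, [pq,q] = G_p/2 = -27/2, [qq,p] = F_q - G_p/2 = 0, [qq,q] = G_q/2 = 0
Gamma^p_ij = (G*[ij,p] - F*[ij,q])/(EG - F^2), Gamma^q_ij = (E*[ij,q] - F*[ij,p])/(EG - F^2)
Gamma_ppp = -108/229, Gamma_ppq = -72/229, Gamma_pqq = 0, Gamma_qpp = -81/229, Gamma_qpq = -54/229, Gamma_qqq = 0
d^2p/dtau^2 = -(Gamma_ppp*(1/8)^2 + 2*Gamma_ppq*(1/8)*(-2) + Gamma_pqq*(-2)^2) = -549/3664
d^2q/dtau^2 = -(Gamma_qpp*(1/8)^2 + 2*Gamma_qpq*(1/8)*(-2) + Gamma_qqq*(-2)^2) = -1647/14656

Answer: Gamma_ppp = -108/229, Gamma_ppq = -72/229, Gamma_pqq = 0, Gamma_qpp = -81/229, Gamma_qpq = -54/229, Gamma_qqq = 0; accelerations (d^2p/dtau^2, d^2q/dtau^2) = (-549/3664, -1647/14656)


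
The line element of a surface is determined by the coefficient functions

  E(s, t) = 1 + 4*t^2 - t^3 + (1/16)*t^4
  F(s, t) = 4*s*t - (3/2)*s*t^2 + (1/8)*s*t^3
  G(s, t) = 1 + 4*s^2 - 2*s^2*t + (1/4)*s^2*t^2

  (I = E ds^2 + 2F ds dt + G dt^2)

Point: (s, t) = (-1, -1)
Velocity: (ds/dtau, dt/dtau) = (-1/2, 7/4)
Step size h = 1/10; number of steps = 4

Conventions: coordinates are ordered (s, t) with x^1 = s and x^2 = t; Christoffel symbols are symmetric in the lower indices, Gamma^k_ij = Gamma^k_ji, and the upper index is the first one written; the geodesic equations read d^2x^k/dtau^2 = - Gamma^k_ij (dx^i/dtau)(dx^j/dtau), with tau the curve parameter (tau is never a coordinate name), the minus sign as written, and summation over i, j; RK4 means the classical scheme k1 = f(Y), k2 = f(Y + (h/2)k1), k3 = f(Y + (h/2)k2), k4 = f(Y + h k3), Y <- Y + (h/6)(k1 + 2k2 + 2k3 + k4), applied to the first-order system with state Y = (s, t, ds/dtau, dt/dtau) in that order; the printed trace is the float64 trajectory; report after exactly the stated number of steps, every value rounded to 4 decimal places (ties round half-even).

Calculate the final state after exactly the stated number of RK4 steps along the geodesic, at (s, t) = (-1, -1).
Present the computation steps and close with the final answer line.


f(Y) = (ds/dtau, dt/dtau, -Gamma^s_ij Y'^i Y'^j, -Gamma^t_ij Y'^i Y'^j) with the Gammas evaluated at the stage position; h = 0.100000; intermediate values shown to 6 dp
step 0: s = -1.0000, t = -1.0000, ds/dtau = -0.5000, dt/dtau = 1.7500
step 1:
  k1: at (s, t) = (-1.000000, -1.000000), (ds/dtau, dt/dtau) = (-0.500000, 1.750000); Gamma_sss = 0.000000, Gamma_sst = -0.456853, Gamma_stt = -0.091371, Gamma_tss = 0.000000, Gamma_tst = -0.507614, Gamma_ttt = -0.101523; k1 = (-0.500000, 1.750000, -0.519670, -0.577411)
  k2: at (s, t) = (-1.025000, -0.912500), (ds/dtau, dt/dtau) = (-0.525984, 1.721129); Gamma_sss = 0.000000, Gamma_sst = -0.435304, Gamma_stt = -0.090827, Gamma_tss = 0.000000, Gamma_tst = -0.539035, Gamma_ttt = -0.112470; k2 = (-0.525984, 1.721129, -0.519094, -0.642791)
  k3: at (s, t) = (-1.026299, -0.913944), (ds/dtau, dt/dtau) = (-0.525955, 1.717860); Gamma_sss = 0.000000, Gamma_sst = -0.434893, Gamma_stt = -0.090829, Gamma_tss = 0.000000, Gamma_tst = -0.538428, Gamma_ttt = -0.112453; k3 = (-0.525955, 1.717860, -0.517825, -0.641103)
  k4: at (s, t) = (-1.052595, -0.828214), (ds/dtau, dt/dtau) = (-0.551782, 1.685890); Gamma_sss = 0.000000, Gamma_sst = -0.408653, Gamma_stt = -0.089090, Gamma_tss = 0.000000, Gamma_tst = -0.568090, Gamma_ttt = -0.123849; k4 = (-0.551782, 1.685890, -0.507080, -0.704919)
  Y <- Y + (h/6)(k1 + 2k2 + 2k3 + k4): s = -1.0526, t = -0.8281, ds/dtau = -0.5517, dt/dtau = 1.6858
step 2:
  k1: at (s, t) = (-1.052594, -0.828102), (ds/dtau, dt/dtau) = (-0.551676, 1.685831); Gamma_sss = 0.000000, Gamma_sst = -0.408633, Gamma_stt = -0.089088, Gamma_tss = 0.000000, Gamma_tst = -0.568132, Gamma_ttt = -0.123861; k1 = (-0.551676, 1.685831, -0.506894, -0.704748)
  k2: at (s, t) = (-1.080178, -0.743811), (ds/dtau, dt/dtau) = (-0.577021, 1.650594); Gamma_sss = 0.000000, Gamma_sst = -0.377801, Gamma_stt = -0.086026, Gamma_tss = 0.000000, Gamma_tst = -0.595323, Gamma_ttt = -0.135557; k2 = (-0.577021, 1.650594, -0.485281, -0.764686)
  k3: at (s, t) = (-1.081445, -0.745572), (ds/dtau, dt/dtau) = (-0.575941, 1.647597); Gamma_sss = 0.000000, Gamma_sst = -0.377658, Gamma_stt = -0.086063, Gamma_tss = 0.000000, Gamma_tst = -0.594490, Gamma_ttt = -0.135475; k3 = (-0.575941, 1.647597, -0.483110, -0.760486)
  k4: at (s, t) = (-1.110188, -0.663342), (ds/dtau, dt/dtau) = (-0.599987, 1.609783); Gamma_sss = 0.000000, Gamma_sst = -0.343054, Gamma_stt = -0.081670, Gamma_tss = 0.000000, Gamma_tst = -0.618107, Gamma_ttt = -0.147151; k4 = (-0.599987, 1.609783, -0.451038, -0.812669)
  Y <- Y + (h/6)(k1 + 2k2 + 2k3 + k4): s = -1.1102, t = -0.6632, ds/dtau = -0.5999, dt/dtau = 1.6097
step 3:
  k1: at (s, t) = (-1.110221, -0.663236), (ds/dtau, dt/dtau) = (-0.599922, 1.609702); Gamma_sss = 0.000000, Gamma_sst = -0.343009, Gamma_stt = -0.081663, Gamma_tss = 0.000000, Gamma_tst = -0.618136, Gamma_ttt = -0.147166; k1 = (-0.599922, 1.609702, -0.450883, -0.812536)
  k2: at (s, t) = (-1.140217, -0.582750), (ds/dtau, dt/dtau) = (-0.622466, 1.569075); Gamma_sss = 0.000000, Gamma_sst = -0.305142, Gamma_stt = -0.075921, Gamma_tss = 0.000000, Gamma_tst = -0.637583, Gamma_ttt = -0.158635; k2 = (-0.622466, 1.569075, -0.409144, -0.854891)
  k3: at (s, t) = (-1.141344, -0.584782), (ds/dtau, dt/dtau) = (-0.620379, 1.566957); Gamma_sss = 0.000000, Gamma_sst = -0.305398, Gamma_stt = -0.076026, Gamma_tss = 0.000000, Gamma_tst = -0.636661, Gamma_ttt = -0.158492; k3 = (-0.620379, 1.566957, -0.407088, -0.848653)
  k4: at (s, t) = (-1.172259, -0.506540), (ds/dtau, dt/dtau) = (-0.640630, 1.524837); Gamma_sss = 0.000000, Gamma_sst = -0.265640, Gamma_stt = -0.069099, Gamma_tss = 0.000000, Gamma_tst = -0.651363, Gamma_ttt = -0.169435; k4 = (-0.640630, 1.524837, -0.358319, -0.878619)
  Y <- Y + (h/6)(k1 + 2k2 + 2k3 + k4): s = -1.1723, t = -0.5065, ds/dtau = -0.6406, dt/dtau = 1.5247
step 4:
  k1: at (s, t) = (-1.172325, -0.506459), (ds/dtau, dt/dtau) = (-0.640616, 1.524731); Gamma_sss = 0.000000, Gamma_sst = -0.265586, Gamma_stt = -0.069090, Gamma_tss = 0.000000, Gamma_tst = -0.651366, Gamma_ttt = -0.169448; k1 = (-0.640616, 1.524731, -0.358209, -0.878532)
  k2: at (s, t) = (-1.204356, -0.430222), (ds/dtau, dt/dtau) = (-0.658527, 1.480805); Gamma_sss = 0.000000, Gamma_sst = -0.224682, Gamma_stt = -0.061080, Gamma_tss = 0.000000, Gamma_tst = -0.661070, Gamma_ttt = -0.179712; k2 = (-0.658527, 1.480805, -0.304263, -0.895215)
  k3: at (s, t) = (-1.205251, -0.432419), (ds/dtau, dt/dtau) = (-0.655829, 1.479971); Gamma_sss = 0.000000, Gamma_sst = -0.225332, Gamma_stt = -0.061272, Gamma_tss = 0.000000, Gamma_tst = -0.660260, Gamma_ttt = -0.179536; k3 = (-0.655829, 1.479971, -0.303214, -0.888467)
  k4: at (s, t) = (-1.237908, -0.358462), (ds/dtau, dt/dtau) = (-0.670938, 1.435885); Gamma_sss = 0.000000, Gamma_sst = -0.184684, Gamma_stt = -0.052455, Gamma_tss = 0.000000, Gamma_tst = -0.665138, Gamma_ttt = -0.188915; k4 = (-0.670938, 1.435885, -0.247696, -0.892075)
  Y <- Y + (h/6)(k1 + 2k2 + 2k3 + k4): s = -1.2380, t = -0.3584, ds/dtau = -0.6710, dt/dtau = 1.4358

Answer: s = -1.2380, t = -0.3584, ds/dtau = -0.6710, dt/dtau = 1.4358


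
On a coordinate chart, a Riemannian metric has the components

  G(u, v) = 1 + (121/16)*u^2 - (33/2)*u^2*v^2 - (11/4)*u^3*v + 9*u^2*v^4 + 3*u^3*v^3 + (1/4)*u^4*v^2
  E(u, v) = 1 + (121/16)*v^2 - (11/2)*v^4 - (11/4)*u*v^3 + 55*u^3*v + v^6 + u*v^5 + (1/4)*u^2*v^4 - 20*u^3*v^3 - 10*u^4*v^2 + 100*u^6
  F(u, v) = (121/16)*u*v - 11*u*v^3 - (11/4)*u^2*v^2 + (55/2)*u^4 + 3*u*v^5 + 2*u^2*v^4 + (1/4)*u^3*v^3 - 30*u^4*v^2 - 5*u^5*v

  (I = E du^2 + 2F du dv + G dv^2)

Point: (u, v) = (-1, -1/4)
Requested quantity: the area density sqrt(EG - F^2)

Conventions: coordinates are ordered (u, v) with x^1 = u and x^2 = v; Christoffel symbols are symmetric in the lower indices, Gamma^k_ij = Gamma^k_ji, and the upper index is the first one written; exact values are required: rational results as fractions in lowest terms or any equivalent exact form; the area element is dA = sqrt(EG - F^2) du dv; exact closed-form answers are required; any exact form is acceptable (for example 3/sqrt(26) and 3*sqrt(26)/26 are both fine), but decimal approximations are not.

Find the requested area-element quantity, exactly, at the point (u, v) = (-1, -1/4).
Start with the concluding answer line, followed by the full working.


Answer: sqrt(EG - F^2) = sqrt(492193)/64

E = 467857/4096, F = 26559/1024, G = 1777/256; EG - F^2 = 492193/4096


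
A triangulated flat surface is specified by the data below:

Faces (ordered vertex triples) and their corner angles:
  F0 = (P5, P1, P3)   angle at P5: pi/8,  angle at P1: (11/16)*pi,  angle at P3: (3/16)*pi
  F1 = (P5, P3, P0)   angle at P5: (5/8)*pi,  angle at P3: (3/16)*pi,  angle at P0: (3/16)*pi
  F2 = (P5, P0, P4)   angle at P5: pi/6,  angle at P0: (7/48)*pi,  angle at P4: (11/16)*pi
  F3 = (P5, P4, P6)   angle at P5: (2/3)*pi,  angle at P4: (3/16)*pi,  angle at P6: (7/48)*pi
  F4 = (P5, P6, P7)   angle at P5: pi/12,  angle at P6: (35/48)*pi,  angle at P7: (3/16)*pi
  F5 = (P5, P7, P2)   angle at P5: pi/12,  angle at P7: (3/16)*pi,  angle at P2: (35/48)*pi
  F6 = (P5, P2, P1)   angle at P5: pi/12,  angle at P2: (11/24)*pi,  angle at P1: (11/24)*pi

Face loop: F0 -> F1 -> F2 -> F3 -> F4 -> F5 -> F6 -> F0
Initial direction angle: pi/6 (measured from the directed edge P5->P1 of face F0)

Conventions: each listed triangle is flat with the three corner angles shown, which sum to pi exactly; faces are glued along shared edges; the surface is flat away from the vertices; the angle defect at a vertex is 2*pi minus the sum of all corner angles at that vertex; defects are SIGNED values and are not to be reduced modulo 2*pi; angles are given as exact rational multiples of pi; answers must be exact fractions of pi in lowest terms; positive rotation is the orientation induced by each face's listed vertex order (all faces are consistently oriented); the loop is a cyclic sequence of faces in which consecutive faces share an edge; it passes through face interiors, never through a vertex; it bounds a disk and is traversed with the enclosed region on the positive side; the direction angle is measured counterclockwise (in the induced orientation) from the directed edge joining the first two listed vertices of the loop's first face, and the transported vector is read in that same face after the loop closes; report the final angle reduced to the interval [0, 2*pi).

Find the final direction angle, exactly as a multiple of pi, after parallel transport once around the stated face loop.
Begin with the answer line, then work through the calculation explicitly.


Answer: final direction angle = pi/3

enclosed vertex P5: corner angles sum to (11/6)*pi, defect = 2*pi - (11/6)*pi = pi/6
the final direction is the initial angle plus the enclosed defects, taken mod 2*pi in the induced orientation
final angle = pi/6 + pi/6 = pi/3 (mod 2*pi)


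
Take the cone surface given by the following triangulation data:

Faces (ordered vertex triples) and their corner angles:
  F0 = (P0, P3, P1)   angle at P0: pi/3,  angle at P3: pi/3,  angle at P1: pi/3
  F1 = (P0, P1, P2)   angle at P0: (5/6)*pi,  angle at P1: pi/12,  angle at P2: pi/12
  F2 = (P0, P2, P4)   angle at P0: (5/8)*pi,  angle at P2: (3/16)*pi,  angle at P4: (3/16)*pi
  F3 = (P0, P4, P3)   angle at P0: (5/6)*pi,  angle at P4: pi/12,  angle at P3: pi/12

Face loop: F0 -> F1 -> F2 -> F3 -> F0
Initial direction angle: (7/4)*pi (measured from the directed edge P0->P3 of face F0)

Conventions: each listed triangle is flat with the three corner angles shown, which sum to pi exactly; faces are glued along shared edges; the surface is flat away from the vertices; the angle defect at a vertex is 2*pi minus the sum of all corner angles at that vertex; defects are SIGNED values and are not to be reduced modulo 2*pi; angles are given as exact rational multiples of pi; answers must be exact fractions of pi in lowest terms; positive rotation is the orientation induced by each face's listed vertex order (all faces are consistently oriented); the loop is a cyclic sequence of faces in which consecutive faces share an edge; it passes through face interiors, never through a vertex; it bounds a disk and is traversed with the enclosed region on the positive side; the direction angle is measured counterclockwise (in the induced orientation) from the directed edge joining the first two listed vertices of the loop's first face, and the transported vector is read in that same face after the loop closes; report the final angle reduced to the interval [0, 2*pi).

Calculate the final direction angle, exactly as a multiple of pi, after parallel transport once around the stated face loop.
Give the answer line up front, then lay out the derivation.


Answer: final direction angle = (9/8)*pi

enclosed vertex P0: corner angles sum to (21/8)*pi, defect = 2*pi - (21/8)*pi = (-5/8)*pi
adding the enclosed defects to the starting angle (mod 2*pi, induced orientation) gives the holonomy
final angle = (7/4)*pi - (5/8)*pi = (9/8)*pi (mod 2*pi)


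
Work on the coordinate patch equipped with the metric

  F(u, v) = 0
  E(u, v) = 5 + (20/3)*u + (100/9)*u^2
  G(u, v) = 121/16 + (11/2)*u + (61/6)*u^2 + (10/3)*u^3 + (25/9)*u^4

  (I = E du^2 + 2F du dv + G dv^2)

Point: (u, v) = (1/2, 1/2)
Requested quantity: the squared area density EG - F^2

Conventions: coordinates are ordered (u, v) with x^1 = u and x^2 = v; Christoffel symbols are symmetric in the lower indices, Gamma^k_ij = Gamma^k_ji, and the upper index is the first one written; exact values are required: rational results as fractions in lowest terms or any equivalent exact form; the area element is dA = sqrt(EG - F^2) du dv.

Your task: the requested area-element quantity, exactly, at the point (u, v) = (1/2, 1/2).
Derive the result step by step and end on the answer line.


E = 100/9, F = 0, G = 121/9; EG - F^2 = 12100/81

Answer: EG - F^2 = 12100/81


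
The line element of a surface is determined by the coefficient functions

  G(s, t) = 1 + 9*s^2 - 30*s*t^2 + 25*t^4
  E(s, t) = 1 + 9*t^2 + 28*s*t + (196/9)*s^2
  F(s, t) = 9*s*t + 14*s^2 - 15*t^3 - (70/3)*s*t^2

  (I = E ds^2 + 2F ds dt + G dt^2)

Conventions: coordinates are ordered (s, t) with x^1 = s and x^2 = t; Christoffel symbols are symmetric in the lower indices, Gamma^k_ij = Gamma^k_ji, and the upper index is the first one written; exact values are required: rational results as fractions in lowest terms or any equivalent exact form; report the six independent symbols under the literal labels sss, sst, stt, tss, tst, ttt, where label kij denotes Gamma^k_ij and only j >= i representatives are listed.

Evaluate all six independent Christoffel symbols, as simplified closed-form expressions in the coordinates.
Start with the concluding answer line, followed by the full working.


Answer: Gamma_sss = (196*s + 126*t)/(277*s^2 - 270*s*t^2 + 252*s*t + 225*t^4 + 81*t^2 + 9), Gamma_sst = (126*s + 81*t)/(277*s^2 - 270*s*t^2 + 252*s*t + 225*t^4 + 81*t^2 + 9), Gamma_stt = (-420*s*t - 270*t^2)/(277*s^2 - 270*s*t^2 + 252*s*t + 225*t^4 + 81*t^2 + 9), Gamma_tss = (126*s - 210*t^2)/(277*s^2 - 270*s*t^2 + 252*s*t + 225*t^4 + 81*t^2 + 9), Gamma_tst = (81*s - 135*t^2)/(277*s^2 - 270*s*t^2 + 252*s*t + 225*t^4 + 81*t^2 + 9), Gamma_ttt = (-270*s*t + 450*t^3)/(277*s^2 - 270*s*t^2 + 252*s*t + 225*t^4 + 81*t^2 + 9)

E = 1 + 9*t^2 + 28*s*t + (196/9)*s^2; F = 9*s*t + 14*s^2 - 15*t^3 - (70/3)*s*t^2; G = 1 + 9*s^2 - 30*s*t^2 + 25*t^4
Gamma^k_ij = (1/2) g^{kl} (d_i g_jl + d_j g_il - d_l g_ij), with g^inv = (1/(EG-F^2)) [[G, -F], [-F, E]]
first partials: E_s = 28*t + (392/9)*s, E_t = 18*t + 28*s, F_s = 9*t + 28*s - (70/3)*t^2, F_t = 9*s - 45*t^2 - (140/3)*s*t, G_s = 18*s - 30*t^2, G_t = -60*s*t + 100*t^3
D = EG - F^2 = 1 + 9*t^2 + 28*s*t + (277/9)*s^2 - 30*s*t^2 + 25*t^4
expanded: Gamma^s_ss = (G E_s - 2F F_s + F E_t)/(2D), Gamma^s_st = (G E_t - F G_s)/(2D), Gamma^s_tt = (2G F_t - G G_s - F G_t)/(2D), Gamma^t_ss = (2E F_s - E E_t - F E_s)/(2D), Gamma^t_st = (E G_s - F E_t)/(2D), Gamma^t_tt = (E G_t - 2F F_t + F G_s)/(2D); substitute and cancel common factors


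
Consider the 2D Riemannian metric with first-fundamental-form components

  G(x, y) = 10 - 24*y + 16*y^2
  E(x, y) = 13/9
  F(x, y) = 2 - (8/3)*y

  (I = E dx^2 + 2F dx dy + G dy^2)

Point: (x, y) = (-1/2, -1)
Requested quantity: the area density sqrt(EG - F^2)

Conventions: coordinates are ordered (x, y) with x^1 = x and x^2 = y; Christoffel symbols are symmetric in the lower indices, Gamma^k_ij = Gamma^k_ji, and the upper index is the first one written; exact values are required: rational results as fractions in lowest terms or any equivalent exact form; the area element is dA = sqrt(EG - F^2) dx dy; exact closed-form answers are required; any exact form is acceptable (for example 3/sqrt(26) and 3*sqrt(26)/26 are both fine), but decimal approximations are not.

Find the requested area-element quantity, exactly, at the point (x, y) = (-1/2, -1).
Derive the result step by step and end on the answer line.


E = 13/9, F = 14/3, G = 50; EG - F^2 = 454/9

Answer: sqrt(EG - F^2) = sqrt(454)/3


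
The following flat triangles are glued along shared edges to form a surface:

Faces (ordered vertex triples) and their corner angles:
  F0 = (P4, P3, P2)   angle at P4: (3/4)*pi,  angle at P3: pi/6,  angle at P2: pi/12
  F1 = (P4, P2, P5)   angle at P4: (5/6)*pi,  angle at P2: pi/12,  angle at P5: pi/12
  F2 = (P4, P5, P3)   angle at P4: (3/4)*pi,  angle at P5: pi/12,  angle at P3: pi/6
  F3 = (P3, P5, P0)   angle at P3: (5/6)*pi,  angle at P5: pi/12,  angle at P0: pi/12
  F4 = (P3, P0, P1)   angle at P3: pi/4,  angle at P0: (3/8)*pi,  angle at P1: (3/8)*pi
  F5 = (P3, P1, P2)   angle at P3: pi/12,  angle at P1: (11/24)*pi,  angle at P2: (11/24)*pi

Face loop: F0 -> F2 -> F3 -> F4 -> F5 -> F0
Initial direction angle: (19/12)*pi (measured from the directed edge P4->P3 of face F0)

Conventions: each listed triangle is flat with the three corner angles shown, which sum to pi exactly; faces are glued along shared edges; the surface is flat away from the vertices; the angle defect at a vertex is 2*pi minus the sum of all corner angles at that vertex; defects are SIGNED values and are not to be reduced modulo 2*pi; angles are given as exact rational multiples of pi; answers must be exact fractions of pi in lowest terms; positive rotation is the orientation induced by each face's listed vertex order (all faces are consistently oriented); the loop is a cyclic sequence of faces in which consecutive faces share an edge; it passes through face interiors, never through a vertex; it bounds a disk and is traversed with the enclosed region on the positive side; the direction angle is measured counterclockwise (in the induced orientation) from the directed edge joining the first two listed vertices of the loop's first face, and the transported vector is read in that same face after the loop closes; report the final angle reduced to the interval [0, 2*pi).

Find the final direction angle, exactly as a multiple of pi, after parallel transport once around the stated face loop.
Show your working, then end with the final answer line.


enclosed vertex P3: corner angles sum to (3/2)*pi, defect = 2*pi - (3/2)*pi = pi/2
adding the enclosed defects to the starting angle (mod 2*pi, induced orientation) gives the holonomy
final angle = (19/12)*pi + pi/2 = pi/12 (mod 2*pi)

Answer: final direction angle = pi/12


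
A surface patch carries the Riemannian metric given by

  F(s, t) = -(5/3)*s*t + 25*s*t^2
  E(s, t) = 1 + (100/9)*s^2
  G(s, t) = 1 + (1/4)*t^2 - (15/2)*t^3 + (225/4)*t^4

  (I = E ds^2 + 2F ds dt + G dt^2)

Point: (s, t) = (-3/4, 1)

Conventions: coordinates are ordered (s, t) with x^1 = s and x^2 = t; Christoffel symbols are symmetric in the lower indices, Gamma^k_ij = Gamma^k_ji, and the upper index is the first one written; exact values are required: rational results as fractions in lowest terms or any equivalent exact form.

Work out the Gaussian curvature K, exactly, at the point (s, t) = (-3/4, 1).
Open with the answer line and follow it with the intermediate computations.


Answer: K = 464/30375

E = 29/4, F = -35/2, G = 50, EG - F^2 = 225/4 at the point
E_s = -50/3, E_t = 0, F_s = 70/3, F_t = -145/4, G_s = 0, G_t = 203
E_tt = 0, F_st = 145/3, G_ss = 0
The intrinsic route: Brioschi's K = (det M1 - det M2)/(EG - F^2)^2.
M1 = [[-E_tt/2 + F_st - G_ss/2, E_s/2, F_s - E_t/2], [F_t - G_s/2, E, F], [G_t/2, F, G]] = [[145/3, -25/3, 70/3], [-145/4, 29/4, -35/2], [203/2, -35/2, 50]]; det M1 = 145/3
M2 = [[0, E_t/2, G_s/2], [E_t/2, E, F], [G_s/2, F, G]] = [[0, 0, 0], [0, 29/4, -35/2], [0, -35/2, 50]]; det M2 = 0
det M1 - det M2 = 145/3; K = 145/3 / (225/4)^2 = 464/30375


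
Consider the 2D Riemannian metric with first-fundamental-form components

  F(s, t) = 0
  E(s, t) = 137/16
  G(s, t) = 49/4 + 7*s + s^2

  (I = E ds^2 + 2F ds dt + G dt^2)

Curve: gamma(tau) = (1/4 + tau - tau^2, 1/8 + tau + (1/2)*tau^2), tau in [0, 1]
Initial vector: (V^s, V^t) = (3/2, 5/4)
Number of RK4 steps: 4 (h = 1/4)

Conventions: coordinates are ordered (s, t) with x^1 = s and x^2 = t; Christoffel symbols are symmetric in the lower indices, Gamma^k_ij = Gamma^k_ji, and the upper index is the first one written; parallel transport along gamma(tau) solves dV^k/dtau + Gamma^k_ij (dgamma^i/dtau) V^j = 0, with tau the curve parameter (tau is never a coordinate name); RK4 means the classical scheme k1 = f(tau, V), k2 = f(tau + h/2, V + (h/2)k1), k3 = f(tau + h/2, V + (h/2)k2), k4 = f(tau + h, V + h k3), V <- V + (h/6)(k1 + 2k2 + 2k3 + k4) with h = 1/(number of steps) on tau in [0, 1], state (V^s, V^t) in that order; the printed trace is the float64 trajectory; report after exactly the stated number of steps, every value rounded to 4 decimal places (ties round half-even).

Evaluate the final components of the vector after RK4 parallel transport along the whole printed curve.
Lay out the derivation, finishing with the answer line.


gamma'(tau) = (1 - 2*tau, 1 + tau); f(tau, V)^k = -Gamma^k_ij(gamma(tau)) gamma'^i(tau) V^j; h = 1/4; intermediate values shown to 6 dp
curve data and Christoffel symbols at the stage parameters:
  tau = 0.000000: gamma = (0.250000, 0.125000), gamma' = (1.000000, 1.000000); Gamma_sss = 0.000000, Gamma_sst = 0.000000, Gamma_stt = -0.437956, Gamma_tss = 0.000000, Gamma_tst = 0.266667, Gamma_ttt = 0.000000
  tau = 0.125000: gamma = (0.359375, 0.257812), gamma' = (0.750000, 1.125000); Gamma_sss = 0.000000, Gamma_sst = 0.000000, Gamma_stt = -0.450730, Gamma_tss = 0.000000, Gamma_tst = 0.259109, Gamma_ttt = 0.000000
  tau = 0.250000: gamma = (0.437500, 0.406250), gamma' = (0.500000, 1.250000); Gamma_sss = 0.000000, Gamma_sst = 0.000000, Gamma_stt = -0.459854, Gamma_tss = 0.000000, Gamma_tst = 0.253968, Gamma_ttt = 0.000000
  tau = 0.375000: gamma = (0.484375, 0.570312), gamma' = (0.250000, 1.375000); Gamma_sss = 0.000000, Gamma_sst = 0.000000, Gamma_stt = -0.465328, Gamma_tss = 0.000000, Gamma_tst = 0.250980, Gamma_ttt = 0.000000
  tau = 0.500000: gamma = (0.500000, 0.750000), gamma' = (0.000000, 1.500000); Gamma_sss = 0.000000, Gamma_sst = 0.000000, Gamma_stt = -0.467153, Gamma_tss = 0.000000, Gamma_tst = 0.250000, Gamma_ttt = 0.000000
  tau = 0.625000: gamma = (0.484375, 0.945312), gamma' = (-0.250000, 1.625000); Gamma_sss = 0.000000, Gamma_sst = 0.000000, Gamma_stt = -0.465328, Gamma_tss = 0.000000, Gamma_tst = 0.250980, Gamma_ttt = 0.000000
  tau = 0.750000: gamma = (0.437500, 1.156250), gamma' = (-0.500000, 1.750000); Gamma_sss = 0.000000, Gamma_sst = 0.000000, Gamma_stt = -0.459854, Gamma_tss = 0.000000, Gamma_tst = 0.253968, Gamma_ttt = 0.000000
  tau = 0.875000: gamma = (0.359375, 1.382812), gamma' = (-0.750000, 1.875000); Gamma_sss = 0.000000, Gamma_sst = 0.000000, Gamma_stt = -0.450730, Gamma_tss = 0.000000, Gamma_tst = 0.259109, Gamma_ttt = 0.000000
  tau = 1.000000: gamma = (0.250000, 1.625000), gamma' = (-1.000000, 2.000000); Gamma_sss = 0.000000, Gamma_sst = 0.000000, Gamma_stt = -0.437956, Gamma_tss = 0.000000, Gamma_tst = 0.266667, Gamma_ttt = 0.000000
step 0: V^s = 1.5000, V^t = 1.2500
step 1: k1 = (0.547445, -0.733333), k2 = (0.587357, -0.682296), k3 = (0.590592, -0.684990), k4 = (0.620086, -0.660047); V <- V + (h/6)(k1 + 2k2 + 2k3 + k4): V^s = 1.6468, V^t = 1.0780
step 2: k1 = (0.619654, -0.659686), k2 = (0.636974, -0.657506), k3 = (0.637148, -0.658271), k4 = (0.640071, -0.677286); V <- V + (h/6)(k1 + 2k2 + 2k3 + k4): V^s = 1.8055, V^t = 0.9126
step 3: k1 = (0.639519, -0.677053), k2 = (0.626111, -0.717000), k3 = (0.622335, -0.716629), k4 = (0.590272, -0.778440); V <- V + (h/6)(k1 + 2k2 + 2k3 + k4): V^s = 1.9608, V^t = 0.7325
step 4: k1 = (0.589501, -0.778426), k2 = (0.536844, -0.864947), k3 = (0.527704, -0.863851), k4 = (0.452470, -0.978344); V <- V + (h/6)(k1 + 2k2 + 2k3 + k4): V^s = 2.0929, V^t = 0.5153

Answer: V^s = 2.0929, V^t = 0.5153
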